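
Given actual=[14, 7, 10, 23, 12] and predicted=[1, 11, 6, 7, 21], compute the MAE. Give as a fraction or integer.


MAE = (1/5) * (|14-1|=13 + |7-11|=4 + |10-6|=4 + |23-7|=16 + |12-21|=9). Sum = 46. MAE = 46/5.

46/5


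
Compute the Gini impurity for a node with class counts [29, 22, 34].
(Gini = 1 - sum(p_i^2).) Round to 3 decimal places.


Total = 85. Proportions: 29/85, 22/85, 34/85. sum(p_i^2) = 0.3434. Gini = 1 - 0.3434 = 0.6566, which rounds to 0.657.

0.657


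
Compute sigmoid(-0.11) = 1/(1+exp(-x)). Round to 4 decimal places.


sigma(-0.11) = 1/(1+e^(0.11)) = 1/(1+1.116278) = 1/2.116278 = 0.4725.

0.4725


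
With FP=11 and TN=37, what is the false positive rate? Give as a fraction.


FPR = FP / (FP + TN) = 11 / 48 = 11/48.

11/48


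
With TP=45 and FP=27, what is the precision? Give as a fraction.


Precision = TP / (TP + FP) = 45 / 72 = 5/8.

5/8


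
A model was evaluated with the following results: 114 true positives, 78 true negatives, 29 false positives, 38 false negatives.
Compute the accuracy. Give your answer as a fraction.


Accuracy = (TP + TN) / (TP + TN + FP + FN) = (114 + 78) / 259 = 192/259.

192/259


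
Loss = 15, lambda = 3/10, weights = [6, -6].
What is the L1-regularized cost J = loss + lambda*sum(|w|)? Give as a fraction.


L1 norm = sum(|w|) = 12. J = 15 + 3/10 * 12 = 93/5.

93/5


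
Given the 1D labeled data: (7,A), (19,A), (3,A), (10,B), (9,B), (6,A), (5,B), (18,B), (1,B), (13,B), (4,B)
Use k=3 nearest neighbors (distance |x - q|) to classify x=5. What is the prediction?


Distances: |7-5|=2, |19-5|=14, |3-5|=2, |10-5|=5, |9-5|=4, |6-5|=1, |5-5|=0, |18-5|=13, |1-5|=4, |13-5|=8, |4-5|=1. 3 nearest: (5,B), (6,A), (4,B). Counts: {'B': 2, 'A': 1}. Majority class: B.

B


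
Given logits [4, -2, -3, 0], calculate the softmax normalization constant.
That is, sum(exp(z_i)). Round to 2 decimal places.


Denom = e^4=54.5982 + e^-2=0.1353 + e^-3=0.0498 + e^0=1.0000. Sum = 55.7833, which rounds to 55.78.

55.78


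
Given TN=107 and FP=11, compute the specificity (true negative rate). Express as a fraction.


Specificity = TN / (TN + FP) = 107 / 118 = 107/118.

107/118


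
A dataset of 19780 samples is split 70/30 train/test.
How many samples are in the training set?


Test set = 19780 * 30% = 5934. Training set = 19780 - 5934 = 13846.

13846


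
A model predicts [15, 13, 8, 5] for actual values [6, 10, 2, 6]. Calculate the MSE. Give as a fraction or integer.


MSE = (1/4) * ((6-15)^2=81 + (10-13)^2=9 + (2-8)^2=36 + (6-5)^2=1). Sum = 127. MSE = 127/4.

127/4


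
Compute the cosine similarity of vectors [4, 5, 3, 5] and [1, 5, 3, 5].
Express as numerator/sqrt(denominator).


dot = 63. |a|^2 = 75, |b|^2 = 60. cos = 63/sqrt(4500).

63/sqrt(4500)


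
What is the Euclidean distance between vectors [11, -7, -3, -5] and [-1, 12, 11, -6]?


d = sqrt(sum of squared differences). (11--1)^2=144, (-7-12)^2=361, (-3-11)^2=196, (-5--6)^2=1. Sum = 702.

sqrt(702)


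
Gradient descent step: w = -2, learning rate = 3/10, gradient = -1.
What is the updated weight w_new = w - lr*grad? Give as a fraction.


w_new = -2 - 3/10 * -1 = -2 - -3/10 = -17/10.

-17/10


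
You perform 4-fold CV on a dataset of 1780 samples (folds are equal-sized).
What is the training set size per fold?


Each validation fold has 1780/4 = 445 samples. Training set = 1780 - 445 = 1335.

1335


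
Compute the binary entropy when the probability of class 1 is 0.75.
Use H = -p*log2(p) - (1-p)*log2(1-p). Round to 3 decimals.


H = -0.75*log2(0.75) - 0.25*log2(0.25) = 0.811.

0.811


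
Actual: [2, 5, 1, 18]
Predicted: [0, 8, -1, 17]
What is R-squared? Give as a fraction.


Mean(y) = 13/2. SS_res = 18. SS_tot = 185. R^2 = 1 - 18/(185) = 167/185.

167/185


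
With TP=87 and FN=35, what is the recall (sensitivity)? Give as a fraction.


Recall = TP / (TP + FN) = 87 / 122 = 87/122.

87/122


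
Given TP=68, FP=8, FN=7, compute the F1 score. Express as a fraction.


Precision = 68/76 = 17/19. Recall = 68/75 = 68/75. F1 = 2*P*R/(P+R) = 136/151.

136/151


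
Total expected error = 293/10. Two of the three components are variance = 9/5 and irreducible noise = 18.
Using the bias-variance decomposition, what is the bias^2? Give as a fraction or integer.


Total error = bias^2 + variance + irreducible noise. So bias^2 = 293/10 - 9/5 - 18 = 19/2.

19/2


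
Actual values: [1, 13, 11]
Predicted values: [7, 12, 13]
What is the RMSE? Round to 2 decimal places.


MSE = 13.6667. RMSE = sqrt(13.6667) = 3.70.

3.70


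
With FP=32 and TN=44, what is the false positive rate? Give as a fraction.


FPR = FP / (FP + TN) = 32 / 76 = 8/19.

8/19


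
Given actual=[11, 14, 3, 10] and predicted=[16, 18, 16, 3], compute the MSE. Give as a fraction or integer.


MSE = (1/4) * ((11-16)^2=25 + (14-18)^2=16 + (3-16)^2=169 + (10-3)^2=49). Sum = 259. MSE = 259/4.

259/4


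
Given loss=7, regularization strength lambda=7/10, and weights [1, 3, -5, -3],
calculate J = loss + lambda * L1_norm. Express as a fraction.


L1 norm = sum(|w|) = 12. J = 7 + 7/10 * 12 = 77/5.

77/5


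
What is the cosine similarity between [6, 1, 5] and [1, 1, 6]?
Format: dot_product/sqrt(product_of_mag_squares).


dot = 37. |a|^2 = 62, |b|^2 = 38. cos = 37/sqrt(2356).

37/sqrt(2356)


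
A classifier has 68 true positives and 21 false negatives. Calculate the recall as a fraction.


Recall = TP / (TP + FN) = 68 / 89 = 68/89.

68/89


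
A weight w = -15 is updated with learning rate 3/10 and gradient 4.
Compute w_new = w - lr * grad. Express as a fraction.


w_new = -15 - 3/10 * 4 = -15 - 6/5 = -81/5.

-81/5


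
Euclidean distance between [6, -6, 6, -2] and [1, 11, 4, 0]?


d = sqrt(sum of squared differences). (6-1)^2=25, (-6-11)^2=289, (6-4)^2=4, (-2-0)^2=4. Sum = 322.

sqrt(322)


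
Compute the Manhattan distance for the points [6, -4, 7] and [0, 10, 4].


d = sum of absolute differences: |6-0|=6 + |-4-10|=14 + |7-4|=3 = 23.

23


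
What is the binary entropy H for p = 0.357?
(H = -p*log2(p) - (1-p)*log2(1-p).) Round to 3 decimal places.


H = -0.357*log2(0.357) - 0.643*log2(0.643) = 0.940.

0.940


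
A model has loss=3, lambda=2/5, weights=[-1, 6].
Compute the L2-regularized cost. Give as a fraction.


L2 sq norm = sum(w^2) = 37. J = 3 + 2/5 * 37 = 89/5.

89/5


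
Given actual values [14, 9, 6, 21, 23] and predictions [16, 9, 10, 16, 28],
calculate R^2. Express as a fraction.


Mean(y) = 73/5. SS_res = 70. SS_tot = 1086/5. R^2 = 1 - 70/(1086/5) = 368/543.

368/543


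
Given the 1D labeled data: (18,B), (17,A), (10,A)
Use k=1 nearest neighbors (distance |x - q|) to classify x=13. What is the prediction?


Distances: |18-13|=5, |17-13|=4, |10-13|=3. 1 nearest: (10,A). Counts: {'A': 1}. Majority class: A.

A


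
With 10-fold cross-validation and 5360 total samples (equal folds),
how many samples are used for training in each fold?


Each validation fold has 5360/10 = 536 samples. Training set = 5360 - 536 = 4824.

4824


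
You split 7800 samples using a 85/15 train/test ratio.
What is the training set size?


Test set = 7800 * 15% = 1170. Training set = 7800 - 1170 = 6630.

6630


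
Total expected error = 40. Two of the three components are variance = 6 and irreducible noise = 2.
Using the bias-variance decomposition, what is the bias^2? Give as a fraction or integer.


Total error = bias^2 + variance + irreducible noise. So bias^2 = 40 - 6 - 2 = 32.

32


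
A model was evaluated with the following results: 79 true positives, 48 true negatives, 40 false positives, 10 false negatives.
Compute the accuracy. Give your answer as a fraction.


Accuracy = (TP + TN) / (TP + TN + FP + FN) = (79 + 48) / 177 = 127/177.

127/177


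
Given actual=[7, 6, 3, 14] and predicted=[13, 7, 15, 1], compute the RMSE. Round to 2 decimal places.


MSE = 87.5000. RMSE = sqrt(87.5000) = 9.35.

9.35


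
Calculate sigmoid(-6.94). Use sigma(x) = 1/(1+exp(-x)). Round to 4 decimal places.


sigma(-6.94) = 1/(1+e^(6.94)) = 1/(1+1032.770215) = 1/1033.770215 = 0.0010.

0.0010


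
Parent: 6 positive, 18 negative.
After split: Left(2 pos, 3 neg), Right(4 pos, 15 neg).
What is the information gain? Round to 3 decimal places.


H(parent) = 0.8113. H(left) = 0.9710, H(right) = 0.7425. Weighted = (5/24)*0.9710 + (19/24)*0.7425 = 0.7901. IG = 0.8113 - 0.7901 = 0.0212, which rounds to 0.021.

0.021


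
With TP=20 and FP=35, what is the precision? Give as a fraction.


Precision = TP / (TP + FP) = 20 / 55 = 4/11.

4/11


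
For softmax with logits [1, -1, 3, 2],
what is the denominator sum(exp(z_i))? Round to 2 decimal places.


Denom = e^1=2.7183 + e^-1=0.3679 + e^3=20.0855 + e^2=7.3891. Sum = 30.5608, which rounds to 30.56.

30.56


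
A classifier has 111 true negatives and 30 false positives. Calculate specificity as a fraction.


Specificity = TN / (TN + FP) = 111 / 141 = 37/47.

37/47


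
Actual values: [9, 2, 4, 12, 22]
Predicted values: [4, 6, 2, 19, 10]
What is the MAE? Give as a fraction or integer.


MAE = (1/5) * (|9-4|=5 + |2-6|=4 + |4-2|=2 + |12-19|=7 + |22-10|=12). Sum = 30. MAE = 6.

6


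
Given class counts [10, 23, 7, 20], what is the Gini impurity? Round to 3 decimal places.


Total = 60. Proportions: 10/60, 23/60, 7/60, 20/60. sum(p_i^2) = 0.2994. Gini = 1 - 0.2994 = 0.7006, which rounds to 0.701.

0.701


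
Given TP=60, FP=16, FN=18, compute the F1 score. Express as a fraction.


Precision = 60/76 = 15/19. Recall = 60/78 = 10/13. F1 = 2*P*R/(P+R) = 60/77.

60/77


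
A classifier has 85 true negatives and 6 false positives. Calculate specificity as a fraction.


Specificity = TN / (TN + FP) = 85 / 91 = 85/91.

85/91


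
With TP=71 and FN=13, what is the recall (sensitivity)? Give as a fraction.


Recall = TP / (TP + FN) = 71 / 84 = 71/84.

71/84


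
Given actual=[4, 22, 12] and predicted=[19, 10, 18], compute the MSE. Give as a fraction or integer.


MSE = (1/3) * ((4-19)^2=225 + (22-10)^2=144 + (12-18)^2=36). Sum = 405. MSE = 135.

135


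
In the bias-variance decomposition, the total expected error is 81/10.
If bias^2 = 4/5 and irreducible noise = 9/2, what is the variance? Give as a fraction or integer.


Total error = bias^2 + variance + irreducible noise. So variance = 81/10 - 4/5 - 9/2 = 14/5.

14/5


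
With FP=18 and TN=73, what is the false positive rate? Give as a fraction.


FPR = FP / (FP + TN) = 18 / 91 = 18/91.

18/91


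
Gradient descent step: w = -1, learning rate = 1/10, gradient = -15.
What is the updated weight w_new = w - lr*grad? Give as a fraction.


w_new = -1 - 1/10 * -15 = -1 - -3/2 = 1/2.

1/2


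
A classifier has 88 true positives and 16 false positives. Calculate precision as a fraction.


Precision = TP / (TP + FP) = 88 / 104 = 11/13.

11/13


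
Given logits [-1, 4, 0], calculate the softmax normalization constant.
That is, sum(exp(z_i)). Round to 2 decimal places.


Denom = e^-1=0.3679 + e^4=54.5982 + e^0=1.0000. Sum = 55.9661, which rounds to 55.97.

55.97


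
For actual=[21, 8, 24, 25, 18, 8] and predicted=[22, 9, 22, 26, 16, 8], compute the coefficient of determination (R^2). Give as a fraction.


Mean(y) = 52/3. SS_res = 11. SS_tot = 874/3. R^2 = 1 - 11/(874/3) = 841/874.

841/874


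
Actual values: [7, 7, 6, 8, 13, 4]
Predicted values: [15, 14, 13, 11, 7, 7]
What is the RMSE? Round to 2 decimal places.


MSE = 36.0000. RMSE = sqrt(36.0000) = 6.00.

6.00


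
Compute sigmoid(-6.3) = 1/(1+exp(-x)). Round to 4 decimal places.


sigma(-6.3) = 1/(1+e^(6.3)) = 1/(1+544.571910) = 1/545.571910 = 0.0018.

0.0018


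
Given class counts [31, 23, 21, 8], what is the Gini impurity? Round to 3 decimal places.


Total = 83. Proportions: 31/83, 23/83, 21/83, 8/83. sum(p_i^2) = 0.2896. Gini = 1 - 0.2896 = 0.7104, which rounds to 0.710.

0.710


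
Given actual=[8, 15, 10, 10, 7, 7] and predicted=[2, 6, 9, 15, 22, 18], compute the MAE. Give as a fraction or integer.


MAE = (1/6) * (|8-2|=6 + |15-6|=9 + |10-9|=1 + |10-15|=5 + |7-22|=15 + |7-18|=11). Sum = 47. MAE = 47/6.

47/6


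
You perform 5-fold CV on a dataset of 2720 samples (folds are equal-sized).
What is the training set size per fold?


Each validation fold has 2720/5 = 544 samples. Training set = 2720 - 544 = 2176.

2176


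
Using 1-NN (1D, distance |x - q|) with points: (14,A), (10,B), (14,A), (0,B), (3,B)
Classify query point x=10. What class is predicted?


Distances: |14-10|=4, |10-10|=0, |14-10|=4, |0-10|=10, |3-10|=7. 1 nearest: (10,B). Counts: {'B': 1}. Majority class: B.

B


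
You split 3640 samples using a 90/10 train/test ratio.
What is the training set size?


Test set = 3640 * 10% = 364. Training set = 3640 - 364 = 3276.

3276


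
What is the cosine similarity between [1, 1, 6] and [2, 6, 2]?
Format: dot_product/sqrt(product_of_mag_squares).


dot = 20. |a|^2 = 38, |b|^2 = 44. cos = 20/sqrt(1672).

20/sqrt(1672)


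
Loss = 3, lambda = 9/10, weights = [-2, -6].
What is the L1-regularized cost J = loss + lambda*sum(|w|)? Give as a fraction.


L1 norm = sum(|w|) = 8. J = 3 + 9/10 * 8 = 51/5.

51/5


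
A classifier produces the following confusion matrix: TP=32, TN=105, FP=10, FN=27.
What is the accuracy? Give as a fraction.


Accuracy = (TP + TN) / (TP + TN + FP + FN) = (32 + 105) / 174 = 137/174.

137/174


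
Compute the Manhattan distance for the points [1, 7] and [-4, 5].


d = sum of absolute differences: |1--4|=5 + |7-5|=2 = 7.

7


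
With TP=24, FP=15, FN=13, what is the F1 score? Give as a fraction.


Precision = 24/39 = 8/13. Recall = 24/37 = 24/37. F1 = 2*P*R/(P+R) = 12/19.

12/19


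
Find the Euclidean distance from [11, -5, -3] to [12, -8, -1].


d = sqrt(sum of squared differences). (11-12)^2=1, (-5--8)^2=9, (-3--1)^2=4. Sum = 14.

sqrt(14)


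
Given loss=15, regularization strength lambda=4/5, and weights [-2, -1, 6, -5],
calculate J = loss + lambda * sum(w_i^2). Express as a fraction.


L2 sq norm = sum(w^2) = 66. J = 15 + 4/5 * 66 = 339/5.

339/5


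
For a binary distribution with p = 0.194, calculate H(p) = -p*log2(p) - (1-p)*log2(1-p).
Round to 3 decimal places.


H = -0.194*log2(0.194) - 0.806*log2(0.806) = 0.710.

0.710


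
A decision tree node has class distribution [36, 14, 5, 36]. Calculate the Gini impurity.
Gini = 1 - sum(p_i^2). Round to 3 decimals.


Total = 91. Proportions: 36/91, 14/91, 5/91, 36/91. sum(p_i^2) = 0.3397. Gini = 1 - 0.3397 = 0.6603, which rounds to 0.660.

0.660


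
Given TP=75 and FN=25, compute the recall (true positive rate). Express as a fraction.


Recall = TP / (TP + FN) = 75 / 100 = 3/4.

3/4


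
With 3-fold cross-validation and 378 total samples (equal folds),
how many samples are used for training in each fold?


Each validation fold has 378/3 = 126 samples. Training set = 378 - 126 = 252.

252


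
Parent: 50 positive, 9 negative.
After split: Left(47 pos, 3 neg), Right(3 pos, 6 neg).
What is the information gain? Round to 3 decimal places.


H(parent) = 0.6162. H(left) = 0.3274, H(right) = 0.9183. Weighted = (50/59)*0.3274 + (9/59)*0.9183 = 0.4175. IG = 0.6162 - 0.4175 = 0.1987, which rounds to 0.199.

0.199


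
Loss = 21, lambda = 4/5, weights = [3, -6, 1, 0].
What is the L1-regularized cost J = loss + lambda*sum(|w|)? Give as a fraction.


L1 norm = sum(|w|) = 10. J = 21 + 4/5 * 10 = 29.

29


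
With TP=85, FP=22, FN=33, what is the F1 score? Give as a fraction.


Precision = 85/107 = 85/107. Recall = 85/118 = 85/118. F1 = 2*P*R/(P+R) = 34/45.

34/45


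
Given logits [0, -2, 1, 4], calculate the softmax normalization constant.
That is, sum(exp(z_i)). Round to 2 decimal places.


Denom = e^0=1.0000 + e^-2=0.1353 + e^1=2.7183 + e^4=54.5982. Sum = 58.4518, which rounds to 58.45.

58.45


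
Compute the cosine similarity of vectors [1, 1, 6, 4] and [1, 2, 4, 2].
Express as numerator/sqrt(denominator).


dot = 35. |a|^2 = 54, |b|^2 = 25. cos = 35/sqrt(1350).

35/sqrt(1350)


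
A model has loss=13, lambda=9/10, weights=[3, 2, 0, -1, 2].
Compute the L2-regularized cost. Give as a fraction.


L2 sq norm = sum(w^2) = 18. J = 13 + 9/10 * 18 = 146/5.

146/5


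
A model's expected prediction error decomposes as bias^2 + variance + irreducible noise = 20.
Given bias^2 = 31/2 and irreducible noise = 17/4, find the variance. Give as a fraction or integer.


Total error = bias^2 + variance + irreducible noise. So variance = 20 - 31/2 - 17/4 = 1/4.

1/4


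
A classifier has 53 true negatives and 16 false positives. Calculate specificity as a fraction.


Specificity = TN / (TN + FP) = 53 / 69 = 53/69.

53/69


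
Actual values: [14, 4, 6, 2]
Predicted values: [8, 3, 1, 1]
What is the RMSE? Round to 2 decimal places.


MSE = 15.7500. RMSE = sqrt(15.7500) = 3.97.

3.97


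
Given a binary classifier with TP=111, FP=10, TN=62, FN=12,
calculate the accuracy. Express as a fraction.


Accuracy = (TP + TN) / (TP + TN + FP + FN) = (111 + 62) / 195 = 173/195.

173/195


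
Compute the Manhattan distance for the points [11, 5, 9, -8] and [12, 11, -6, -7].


d = sum of absolute differences: |11-12|=1 + |5-11|=6 + |9--6|=15 + |-8--7|=1 = 23.

23


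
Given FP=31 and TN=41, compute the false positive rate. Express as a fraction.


FPR = FP / (FP + TN) = 31 / 72 = 31/72.

31/72


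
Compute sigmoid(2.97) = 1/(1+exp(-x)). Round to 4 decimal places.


sigma(2.97) = 1/(1+e^(-2.97)) = 1/(1+0.051303) = 1/1.051303 = 0.9512.

0.9512


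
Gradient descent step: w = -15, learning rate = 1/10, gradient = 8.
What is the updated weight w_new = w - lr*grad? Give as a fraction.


w_new = -15 - 1/10 * 8 = -15 - 4/5 = -79/5.

-79/5


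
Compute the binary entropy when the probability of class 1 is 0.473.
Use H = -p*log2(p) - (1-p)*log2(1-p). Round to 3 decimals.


H = -0.473*log2(0.473) - 0.527*log2(0.527) = 0.998.

0.998


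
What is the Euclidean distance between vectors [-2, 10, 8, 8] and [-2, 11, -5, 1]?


d = sqrt(sum of squared differences). (-2--2)^2=0, (10-11)^2=1, (8--5)^2=169, (8-1)^2=49. Sum = 219.

sqrt(219)


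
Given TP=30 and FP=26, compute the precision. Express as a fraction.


Precision = TP / (TP + FP) = 30 / 56 = 15/28.

15/28


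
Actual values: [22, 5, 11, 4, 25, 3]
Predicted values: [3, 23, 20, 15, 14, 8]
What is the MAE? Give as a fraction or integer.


MAE = (1/6) * (|22-3|=19 + |5-23|=18 + |11-20|=9 + |4-15|=11 + |25-14|=11 + |3-8|=5). Sum = 73. MAE = 73/6.

73/6


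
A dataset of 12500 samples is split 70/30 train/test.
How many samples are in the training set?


Test set = 12500 * 30% = 3750. Training set = 12500 - 3750 = 8750.

8750


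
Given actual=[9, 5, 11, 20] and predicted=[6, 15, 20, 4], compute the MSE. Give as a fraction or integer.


MSE = (1/4) * ((9-6)^2=9 + (5-15)^2=100 + (11-20)^2=81 + (20-4)^2=256). Sum = 446. MSE = 223/2.

223/2


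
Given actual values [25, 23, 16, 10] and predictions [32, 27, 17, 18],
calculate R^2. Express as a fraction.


Mean(y) = 37/2. SS_res = 130. SS_tot = 141. R^2 = 1 - 130/(141) = 11/141.

11/141


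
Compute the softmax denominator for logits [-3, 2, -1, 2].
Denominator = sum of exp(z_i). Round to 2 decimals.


Denom = e^-3=0.0498 + e^2=7.3891 + e^-1=0.3679 + e^2=7.3891. Sum = 15.1959, which rounds to 15.20.

15.20


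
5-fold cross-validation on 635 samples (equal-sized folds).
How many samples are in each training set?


Each validation fold has 635/5 = 127 samples. Training set = 635 - 127 = 508.

508


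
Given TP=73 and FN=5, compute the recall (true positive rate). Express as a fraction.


Recall = TP / (TP + FN) = 73 / 78 = 73/78.

73/78


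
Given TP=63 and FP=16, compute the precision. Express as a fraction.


Precision = TP / (TP + FP) = 63 / 79 = 63/79.

63/79


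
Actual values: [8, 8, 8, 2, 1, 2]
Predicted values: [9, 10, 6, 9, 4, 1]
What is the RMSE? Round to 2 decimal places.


MSE = 11.3333. RMSE = sqrt(11.3333) = 3.37.

3.37


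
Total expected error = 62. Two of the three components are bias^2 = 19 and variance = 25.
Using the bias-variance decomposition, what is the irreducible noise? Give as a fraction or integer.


Total error = bias^2 + variance + irreducible noise. So irreducible noise = 62 - 19 - 25 = 18.

18


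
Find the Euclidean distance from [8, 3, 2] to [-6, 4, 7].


d = sqrt(sum of squared differences). (8--6)^2=196, (3-4)^2=1, (2-7)^2=25. Sum = 222.

sqrt(222)


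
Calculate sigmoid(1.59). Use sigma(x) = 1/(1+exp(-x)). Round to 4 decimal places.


sigma(1.59) = 1/(1+e^(-1.59)) = 1/(1+0.203926) = 1/1.203926 = 0.8306.

0.8306


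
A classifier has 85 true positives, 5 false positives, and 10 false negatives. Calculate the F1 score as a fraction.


Precision = 85/90 = 17/18. Recall = 85/95 = 17/19. F1 = 2*P*R/(P+R) = 34/37.

34/37


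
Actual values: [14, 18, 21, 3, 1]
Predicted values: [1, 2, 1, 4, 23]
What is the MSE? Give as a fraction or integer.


MSE = (1/5) * ((14-1)^2=169 + (18-2)^2=256 + (21-1)^2=400 + (3-4)^2=1 + (1-23)^2=484). Sum = 1310. MSE = 262.

262


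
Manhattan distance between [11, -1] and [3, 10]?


d = sum of absolute differences: |11-3|=8 + |-1-10|=11 = 19.

19


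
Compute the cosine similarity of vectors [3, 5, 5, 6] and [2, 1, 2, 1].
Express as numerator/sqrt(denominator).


dot = 27. |a|^2 = 95, |b|^2 = 10. cos = 27/sqrt(950).

27/sqrt(950)


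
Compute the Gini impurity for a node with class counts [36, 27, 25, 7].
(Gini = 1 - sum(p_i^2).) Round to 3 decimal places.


Total = 95. Proportions: 36/95, 27/95, 25/95, 7/95. sum(p_i^2) = 0.2991. Gini = 1 - 0.2991 = 0.7009, which rounds to 0.701.

0.701


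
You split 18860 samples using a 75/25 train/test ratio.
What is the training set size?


Test set = 18860 * 25% = 4715. Training set = 18860 - 4715 = 14145.

14145


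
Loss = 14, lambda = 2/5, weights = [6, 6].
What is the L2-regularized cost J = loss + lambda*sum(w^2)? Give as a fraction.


L2 sq norm = sum(w^2) = 72. J = 14 + 2/5 * 72 = 214/5.

214/5


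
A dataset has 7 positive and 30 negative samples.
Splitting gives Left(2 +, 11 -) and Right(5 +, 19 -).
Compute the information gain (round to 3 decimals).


H(parent) = 0.6998. H(left) = 0.6194, H(right) = 0.7383. Weighted = (13/37)*0.6194 + (24/37)*0.7383 = 0.6965. IG = 0.6998 - 0.6965 = 0.0033, which rounds to 0.003.

0.003


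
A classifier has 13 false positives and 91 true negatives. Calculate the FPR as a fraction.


FPR = FP / (FP + TN) = 13 / 104 = 1/8.

1/8


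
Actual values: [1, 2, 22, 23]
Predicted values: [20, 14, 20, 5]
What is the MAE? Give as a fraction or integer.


MAE = (1/4) * (|1-20|=19 + |2-14|=12 + |22-20|=2 + |23-5|=18). Sum = 51. MAE = 51/4.

51/4


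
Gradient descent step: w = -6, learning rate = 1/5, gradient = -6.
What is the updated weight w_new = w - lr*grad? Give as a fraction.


w_new = -6 - 1/5 * -6 = -6 - -6/5 = -24/5.

-24/5


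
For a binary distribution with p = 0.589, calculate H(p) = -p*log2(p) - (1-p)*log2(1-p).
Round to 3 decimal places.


H = -0.589*log2(0.589) - 0.411*log2(0.411) = 0.977.

0.977


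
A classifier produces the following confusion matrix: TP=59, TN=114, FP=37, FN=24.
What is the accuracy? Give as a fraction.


Accuracy = (TP + TN) / (TP + TN + FP + FN) = (59 + 114) / 234 = 173/234.

173/234


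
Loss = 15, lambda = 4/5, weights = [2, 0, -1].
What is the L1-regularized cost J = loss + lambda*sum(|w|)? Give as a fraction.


L1 norm = sum(|w|) = 3. J = 15 + 4/5 * 3 = 87/5.

87/5


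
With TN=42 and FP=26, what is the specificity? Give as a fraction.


Specificity = TN / (TN + FP) = 42 / 68 = 21/34.

21/34


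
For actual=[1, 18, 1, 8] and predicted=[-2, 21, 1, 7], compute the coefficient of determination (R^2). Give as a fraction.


Mean(y) = 7. SS_res = 19. SS_tot = 194. R^2 = 1 - 19/(194) = 175/194.

175/194


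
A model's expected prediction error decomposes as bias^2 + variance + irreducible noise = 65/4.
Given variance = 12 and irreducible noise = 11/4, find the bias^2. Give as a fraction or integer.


Total error = bias^2 + variance + irreducible noise. So bias^2 = 65/4 - 12 - 11/4 = 3/2.

3/2


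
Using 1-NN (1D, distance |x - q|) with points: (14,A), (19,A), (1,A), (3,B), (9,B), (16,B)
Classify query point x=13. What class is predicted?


Distances: |14-13|=1, |19-13|=6, |1-13|=12, |3-13|=10, |9-13|=4, |16-13|=3. 1 nearest: (14,A). Counts: {'A': 1}. Majority class: A.

A


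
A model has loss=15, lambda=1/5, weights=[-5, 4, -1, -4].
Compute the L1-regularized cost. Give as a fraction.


L1 norm = sum(|w|) = 14. J = 15 + 1/5 * 14 = 89/5.

89/5


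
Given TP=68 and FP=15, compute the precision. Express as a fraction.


Precision = TP / (TP + FP) = 68 / 83 = 68/83.

68/83


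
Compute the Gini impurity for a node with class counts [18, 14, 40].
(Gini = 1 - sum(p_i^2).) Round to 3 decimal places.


Total = 72. Proportions: 18/72, 14/72, 40/72. sum(p_i^2) = 0.4090. Gini = 1 - 0.4090 = 0.5910, which rounds to 0.591.

0.591


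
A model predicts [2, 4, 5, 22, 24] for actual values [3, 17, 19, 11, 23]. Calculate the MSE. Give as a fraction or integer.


MSE = (1/5) * ((3-2)^2=1 + (17-4)^2=169 + (19-5)^2=196 + (11-22)^2=121 + (23-24)^2=1). Sum = 488. MSE = 488/5.

488/5


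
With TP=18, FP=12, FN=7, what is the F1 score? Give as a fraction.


Precision = 18/30 = 3/5. Recall = 18/25 = 18/25. F1 = 2*P*R/(P+R) = 36/55.

36/55


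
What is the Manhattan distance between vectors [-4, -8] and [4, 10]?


d = sum of absolute differences: |-4-4|=8 + |-8-10|=18 = 26.

26


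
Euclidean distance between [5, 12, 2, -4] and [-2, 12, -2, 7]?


d = sqrt(sum of squared differences). (5--2)^2=49, (12-12)^2=0, (2--2)^2=16, (-4-7)^2=121. Sum = 186.

sqrt(186)


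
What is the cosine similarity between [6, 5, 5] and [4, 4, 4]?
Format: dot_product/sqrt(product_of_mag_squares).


dot = 64. |a|^2 = 86, |b|^2 = 48. cos = 64/sqrt(4128).

64/sqrt(4128)


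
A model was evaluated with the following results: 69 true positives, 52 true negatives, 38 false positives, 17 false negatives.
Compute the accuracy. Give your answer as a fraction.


Accuracy = (TP + TN) / (TP + TN + FP + FN) = (69 + 52) / 176 = 11/16.

11/16


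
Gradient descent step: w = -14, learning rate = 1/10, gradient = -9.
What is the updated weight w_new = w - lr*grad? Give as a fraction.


w_new = -14 - 1/10 * -9 = -14 - -9/10 = -131/10.

-131/10


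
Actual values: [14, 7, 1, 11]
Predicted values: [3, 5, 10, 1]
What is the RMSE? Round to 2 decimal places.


MSE = 76.5000. RMSE = sqrt(76.5000) = 8.75.

8.75


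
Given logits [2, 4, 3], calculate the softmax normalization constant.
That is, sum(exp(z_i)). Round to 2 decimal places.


Denom = e^2=7.3891 + e^4=54.5982 + e^3=20.0855. Sum = 82.0728, which rounds to 82.07.

82.07


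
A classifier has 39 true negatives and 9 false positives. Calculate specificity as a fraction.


Specificity = TN / (TN + FP) = 39 / 48 = 13/16.

13/16


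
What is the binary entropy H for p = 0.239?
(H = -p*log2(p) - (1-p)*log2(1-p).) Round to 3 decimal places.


H = -0.239*log2(0.239) - 0.761*log2(0.761) = 0.793.

0.793


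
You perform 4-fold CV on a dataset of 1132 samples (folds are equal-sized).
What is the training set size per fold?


Each validation fold has 1132/4 = 283 samples. Training set = 1132 - 283 = 849.

849


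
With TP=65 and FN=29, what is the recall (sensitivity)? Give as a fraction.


Recall = TP / (TP + FN) = 65 / 94 = 65/94.

65/94


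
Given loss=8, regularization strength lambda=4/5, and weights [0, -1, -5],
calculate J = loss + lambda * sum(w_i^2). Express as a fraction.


L2 sq norm = sum(w^2) = 26. J = 8 + 4/5 * 26 = 144/5.

144/5


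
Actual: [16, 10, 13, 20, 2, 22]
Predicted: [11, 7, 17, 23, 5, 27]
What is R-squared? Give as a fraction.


Mean(y) = 83/6. SS_res = 93. SS_tot = 1589/6. R^2 = 1 - 93/(1589/6) = 1031/1589.

1031/1589


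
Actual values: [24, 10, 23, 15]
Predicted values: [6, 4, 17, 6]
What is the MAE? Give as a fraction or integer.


MAE = (1/4) * (|24-6|=18 + |10-4|=6 + |23-17|=6 + |15-6|=9). Sum = 39. MAE = 39/4.

39/4


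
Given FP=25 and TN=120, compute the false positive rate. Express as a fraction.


FPR = FP / (FP + TN) = 25 / 145 = 5/29.

5/29


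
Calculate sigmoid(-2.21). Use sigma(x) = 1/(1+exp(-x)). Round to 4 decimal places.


sigma(-2.21) = 1/(1+e^(2.21)) = 1/(1+9.115716) = 1/10.115716 = 0.0989.

0.0989


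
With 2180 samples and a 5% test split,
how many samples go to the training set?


Test set = 2180 * 5% = 109. Training set = 2180 - 109 = 2071.

2071


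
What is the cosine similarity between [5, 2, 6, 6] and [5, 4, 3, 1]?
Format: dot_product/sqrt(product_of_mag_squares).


dot = 57. |a|^2 = 101, |b|^2 = 51. cos = 57/sqrt(5151).

57/sqrt(5151)


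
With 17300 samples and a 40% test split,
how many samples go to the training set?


Test set = 17300 * 40% = 6920. Training set = 17300 - 6920 = 10380.

10380


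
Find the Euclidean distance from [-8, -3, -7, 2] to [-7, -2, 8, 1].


d = sqrt(sum of squared differences). (-8--7)^2=1, (-3--2)^2=1, (-7-8)^2=225, (2-1)^2=1. Sum = 228.

sqrt(228)


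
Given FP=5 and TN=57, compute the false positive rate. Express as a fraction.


FPR = FP / (FP + TN) = 5 / 62 = 5/62.

5/62


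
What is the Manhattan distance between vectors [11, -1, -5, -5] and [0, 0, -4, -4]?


d = sum of absolute differences: |11-0|=11 + |-1-0|=1 + |-5--4|=1 + |-5--4|=1 = 14.

14


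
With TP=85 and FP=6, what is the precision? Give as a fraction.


Precision = TP / (TP + FP) = 85 / 91 = 85/91.

85/91


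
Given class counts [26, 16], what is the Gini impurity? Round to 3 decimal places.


Total = 42. Proportions: 26/42, 16/42. sum(p_i^2) = 0.5283. Gini = 1 - 0.5283 = 0.4717, which rounds to 0.472.

0.472


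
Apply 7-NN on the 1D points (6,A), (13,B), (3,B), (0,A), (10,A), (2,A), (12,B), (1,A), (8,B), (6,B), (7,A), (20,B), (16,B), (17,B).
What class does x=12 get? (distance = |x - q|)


Distances: |6-12|=6, |13-12|=1, |3-12|=9, |0-12|=12, |10-12|=2, |2-12|=10, |12-12|=0, |1-12|=11, |8-12|=4, |6-12|=6, |7-12|=5, |20-12|=8, |16-12|=4, |17-12|=5. 7 nearest: (12,B), (13,B), (10,A), (8,B), (16,B), (7,A), (17,B). Counts: {'B': 5, 'A': 2}. Majority class: B.

B


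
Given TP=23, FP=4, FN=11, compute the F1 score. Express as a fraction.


Precision = 23/27 = 23/27. Recall = 23/34 = 23/34. F1 = 2*P*R/(P+R) = 46/61.

46/61


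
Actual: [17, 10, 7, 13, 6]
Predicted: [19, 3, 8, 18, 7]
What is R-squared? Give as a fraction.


Mean(y) = 53/5. SS_res = 80. SS_tot = 406/5. R^2 = 1 - 80/(406/5) = 3/203.

3/203


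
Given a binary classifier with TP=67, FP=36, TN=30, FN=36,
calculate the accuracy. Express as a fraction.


Accuracy = (TP + TN) / (TP + TN + FP + FN) = (67 + 30) / 169 = 97/169.

97/169


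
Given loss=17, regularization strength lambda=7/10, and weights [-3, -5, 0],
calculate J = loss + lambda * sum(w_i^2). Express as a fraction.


L2 sq norm = sum(w^2) = 34. J = 17 + 7/10 * 34 = 204/5.

204/5


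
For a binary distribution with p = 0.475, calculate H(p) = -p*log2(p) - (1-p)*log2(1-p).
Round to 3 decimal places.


H = -0.475*log2(0.475) - 0.525*log2(0.525) = 0.998.

0.998


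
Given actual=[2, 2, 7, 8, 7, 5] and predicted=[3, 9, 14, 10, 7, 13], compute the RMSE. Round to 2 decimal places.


MSE = 27.8333. RMSE = sqrt(27.8333) = 5.28.

5.28


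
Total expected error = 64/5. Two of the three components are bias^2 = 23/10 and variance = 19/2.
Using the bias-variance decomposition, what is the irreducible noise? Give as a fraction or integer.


Total error = bias^2 + variance + irreducible noise. So irreducible noise = 64/5 - 23/10 - 19/2 = 1.

1


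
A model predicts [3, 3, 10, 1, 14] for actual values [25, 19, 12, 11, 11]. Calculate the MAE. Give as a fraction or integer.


MAE = (1/5) * (|25-3|=22 + |19-3|=16 + |12-10|=2 + |11-1|=10 + |11-14|=3). Sum = 53. MAE = 53/5.

53/5


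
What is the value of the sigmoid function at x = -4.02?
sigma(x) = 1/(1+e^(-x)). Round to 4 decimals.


sigma(-4.02) = 1/(1+e^(4.02)) = 1/(1+55.701106) = 1/56.701106 = 0.0176.

0.0176


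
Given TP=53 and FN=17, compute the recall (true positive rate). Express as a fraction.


Recall = TP / (TP + FN) = 53 / 70 = 53/70.

53/70


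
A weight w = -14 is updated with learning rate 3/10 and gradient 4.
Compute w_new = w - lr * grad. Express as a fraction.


w_new = -14 - 3/10 * 4 = -14 - 6/5 = -76/5.

-76/5


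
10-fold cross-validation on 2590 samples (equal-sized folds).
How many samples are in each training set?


Each validation fold has 2590/10 = 259 samples. Training set = 2590 - 259 = 2331.

2331


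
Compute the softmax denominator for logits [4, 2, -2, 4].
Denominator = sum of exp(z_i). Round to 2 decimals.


Denom = e^4=54.5982 + e^2=7.3891 + e^-2=0.1353 + e^4=54.5982. Sum = 116.7208, which rounds to 116.72.

116.72


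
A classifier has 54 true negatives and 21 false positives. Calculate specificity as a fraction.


Specificity = TN / (TN + FP) = 54 / 75 = 18/25.

18/25


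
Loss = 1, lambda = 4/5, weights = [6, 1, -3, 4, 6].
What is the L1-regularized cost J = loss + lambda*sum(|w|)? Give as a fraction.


L1 norm = sum(|w|) = 20. J = 1 + 4/5 * 20 = 17.

17


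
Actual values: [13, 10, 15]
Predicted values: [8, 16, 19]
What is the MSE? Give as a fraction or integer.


MSE = (1/3) * ((13-8)^2=25 + (10-16)^2=36 + (15-19)^2=16). Sum = 77. MSE = 77/3.

77/3


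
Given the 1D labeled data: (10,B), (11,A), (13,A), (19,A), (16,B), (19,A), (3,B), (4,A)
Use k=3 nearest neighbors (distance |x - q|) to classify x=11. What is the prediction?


Distances: |10-11|=1, |11-11|=0, |13-11|=2, |19-11|=8, |16-11|=5, |19-11|=8, |3-11|=8, |4-11|=7. 3 nearest: (11,A), (10,B), (13,A). Counts: {'A': 2, 'B': 1}. Majority class: A.

A


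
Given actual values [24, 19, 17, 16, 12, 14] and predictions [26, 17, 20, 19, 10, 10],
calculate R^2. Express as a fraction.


Mean(y) = 17. SS_res = 46. SS_tot = 88. R^2 = 1 - 46/(88) = 21/44.

21/44


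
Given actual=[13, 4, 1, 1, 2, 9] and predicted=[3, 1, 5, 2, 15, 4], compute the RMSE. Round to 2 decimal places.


MSE = 53.3333. RMSE = sqrt(53.3333) = 7.30.

7.30


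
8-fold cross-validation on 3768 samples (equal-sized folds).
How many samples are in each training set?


Each validation fold has 3768/8 = 471 samples. Training set = 3768 - 471 = 3297.

3297


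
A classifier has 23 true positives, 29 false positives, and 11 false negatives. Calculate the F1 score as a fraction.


Precision = 23/52 = 23/52. Recall = 23/34 = 23/34. F1 = 2*P*R/(P+R) = 23/43.

23/43


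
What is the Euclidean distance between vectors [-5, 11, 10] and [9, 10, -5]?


d = sqrt(sum of squared differences). (-5-9)^2=196, (11-10)^2=1, (10--5)^2=225. Sum = 422.

sqrt(422)


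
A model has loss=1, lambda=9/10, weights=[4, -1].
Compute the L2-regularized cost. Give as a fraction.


L2 sq norm = sum(w^2) = 17. J = 1 + 9/10 * 17 = 163/10.

163/10


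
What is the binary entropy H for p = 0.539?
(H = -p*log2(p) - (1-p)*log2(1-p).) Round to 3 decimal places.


H = -0.539*log2(0.539) - 0.461*log2(0.461) = 0.996.

0.996


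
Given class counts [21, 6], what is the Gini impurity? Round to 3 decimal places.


Total = 27. Proportions: 21/27, 6/27. sum(p_i^2) = 0.6543. Gini = 1 - 0.6543 = 0.3457, which rounds to 0.346.

0.346


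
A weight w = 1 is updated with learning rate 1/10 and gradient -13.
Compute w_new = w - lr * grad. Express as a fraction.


w_new = 1 - 1/10 * -13 = 1 - -13/10 = 23/10.

23/10


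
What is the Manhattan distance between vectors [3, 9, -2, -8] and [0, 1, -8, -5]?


d = sum of absolute differences: |3-0|=3 + |9-1|=8 + |-2--8|=6 + |-8--5|=3 = 20.

20


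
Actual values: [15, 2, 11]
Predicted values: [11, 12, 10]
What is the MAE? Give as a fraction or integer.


MAE = (1/3) * (|15-11|=4 + |2-12|=10 + |11-10|=1). Sum = 15. MAE = 5.

5


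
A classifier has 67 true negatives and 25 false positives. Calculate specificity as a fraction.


Specificity = TN / (TN + FP) = 67 / 92 = 67/92.

67/92


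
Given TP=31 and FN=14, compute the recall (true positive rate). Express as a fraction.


Recall = TP / (TP + FN) = 31 / 45 = 31/45.

31/45


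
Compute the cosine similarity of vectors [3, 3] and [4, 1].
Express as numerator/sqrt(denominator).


dot = 15. |a|^2 = 18, |b|^2 = 17. cos = 15/sqrt(306).

15/sqrt(306)


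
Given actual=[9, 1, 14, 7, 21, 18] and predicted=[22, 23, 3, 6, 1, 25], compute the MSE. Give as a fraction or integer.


MSE = (1/6) * ((9-22)^2=169 + (1-23)^2=484 + (14-3)^2=121 + (7-6)^2=1 + (21-1)^2=400 + (18-25)^2=49). Sum = 1224. MSE = 204.

204


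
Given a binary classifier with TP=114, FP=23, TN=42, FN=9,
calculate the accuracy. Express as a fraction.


Accuracy = (TP + TN) / (TP + TN + FP + FN) = (114 + 42) / 188 = 39/47.

39/47


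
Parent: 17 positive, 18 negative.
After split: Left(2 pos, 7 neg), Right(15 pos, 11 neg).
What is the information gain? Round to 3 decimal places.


H(parent) = 0.9994. H(left) = 0.7642, H(right) = 0.9829. Weighted = (9/35)*0.7642 + (26/35)*0.9829 = 0.9267. IG = 0.9994 - 0.9267 = 0.0727, which rounds to 0.073.

0.073


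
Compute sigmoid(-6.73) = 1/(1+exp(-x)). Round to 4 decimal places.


sigma(-6.73) = 1/(1+e^(6.73)) = 1/(1+837.147266) = 1/838.147266 = 0.0012.

0.0012


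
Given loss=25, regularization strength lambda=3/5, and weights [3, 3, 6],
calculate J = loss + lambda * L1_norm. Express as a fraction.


L1 norm = sum(|w|) = 12. J = 25 + 3/5 * 12 = 161/5.

161/5


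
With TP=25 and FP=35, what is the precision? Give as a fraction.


Precision = TP / (TP + FP) = 25 / 60 = 5/12.

5/12


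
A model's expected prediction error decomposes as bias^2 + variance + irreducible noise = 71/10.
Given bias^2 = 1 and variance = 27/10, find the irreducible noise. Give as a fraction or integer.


Total error = bias^2 + variance + irreducible noise. So irreducible noise = 71/10 - 1 - 27/10 = 17/5.

17/5


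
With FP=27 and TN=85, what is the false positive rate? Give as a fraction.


FPR = FP / (FP + TN) = 27 / 112 = 27/112.

27/112


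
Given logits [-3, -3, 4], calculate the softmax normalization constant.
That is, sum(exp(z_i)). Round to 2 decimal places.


Denom = e^-3=0.0498 + e^-3=0.0498 + e^4=54.5982. Sum = 54.6978, which rounds to 54.70.

54.70


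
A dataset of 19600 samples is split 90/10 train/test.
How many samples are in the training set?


Test set = 19600 * 10% = 1960. Training set = 19600 - 1960 = 17640.

17640


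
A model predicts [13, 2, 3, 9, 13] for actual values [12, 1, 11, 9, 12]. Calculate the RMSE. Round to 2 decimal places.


MSE = 13.4000. RMSE = sqrt(13.4000) = 3.66.

3.66


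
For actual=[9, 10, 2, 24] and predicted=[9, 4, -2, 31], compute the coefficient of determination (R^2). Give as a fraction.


Mean(y) = 45/4. SS_res = 101. SS_tot = 1019/4. R^2 = 1 - 101/(1019/4) = 615/1019.

615/1019


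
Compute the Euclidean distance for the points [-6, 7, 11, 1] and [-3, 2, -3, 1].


d = sqrt(sum of squared differences). (-6--3)^2=9, (7-2)^2=25, (11--3)^2=196, (1-1)^2=0. Sum = 230.

sqrt(230)


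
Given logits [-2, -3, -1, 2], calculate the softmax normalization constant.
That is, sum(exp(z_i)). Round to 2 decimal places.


Denom = e^-2=0.1353 + e^-3=0.0498 + e^-1=0.3679 + e^2=7.3891. Sum = 7.9421, which rounds to 7.94.

7.94
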